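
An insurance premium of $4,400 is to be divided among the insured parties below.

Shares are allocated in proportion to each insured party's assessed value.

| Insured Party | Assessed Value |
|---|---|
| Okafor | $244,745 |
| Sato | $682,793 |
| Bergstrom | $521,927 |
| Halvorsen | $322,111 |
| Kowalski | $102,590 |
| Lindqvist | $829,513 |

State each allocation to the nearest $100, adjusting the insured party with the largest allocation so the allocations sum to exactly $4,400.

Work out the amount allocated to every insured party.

Total assessed value = 2,703,679.
Pro-rata amounts: Okafor 244,745/2,703,679 × $4,400 = 398.30; Sato 682,793/2,703,679 × $4,400 = 1,111.19; Bergstrom 521,927/2,703,679 × $4,400 = 849.39; Halvorsen 322,111/2,703,679 × $4,400 = 524.21; Kowalski 102,590/2,703,679 × $4,400 = 166.96; Lindqvist 829,513/2,703,679 × $4,400 = 1,349.96.
At nearest $100: Okafor $400; Sato $1,100; Bergstrom $800; Halvorsen $500; Kowalski $200; Lindqvist $1,300. Sum = $4,300.
Difference $4,400 − $4,300 = +$100 applied to largest allocation (Lindqvist): Lindqvist becomes $1,400.

Okafor: $400; Sato: $1,100; Bergstrom: $800; Halvorsen: $500; Kowalski: $200; Lindqvist: $1,400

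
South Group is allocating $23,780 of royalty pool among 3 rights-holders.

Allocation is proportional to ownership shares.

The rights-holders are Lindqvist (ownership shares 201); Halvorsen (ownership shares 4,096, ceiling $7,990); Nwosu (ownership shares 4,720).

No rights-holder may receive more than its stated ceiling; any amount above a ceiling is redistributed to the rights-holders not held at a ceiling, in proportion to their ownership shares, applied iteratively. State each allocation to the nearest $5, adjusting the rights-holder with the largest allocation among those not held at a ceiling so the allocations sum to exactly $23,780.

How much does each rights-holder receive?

Sum of ownership shares: 9,017.
Pro-rata shares before constraints: Lindqvist 530.09; Halvorsen 10,802.14; Nwosu 12,447.78.
Capped: Halvorsen ($7,990); remaining pool $15,790 reallocated over remaining ownership shares 4,921.
Remaining shares: Lindqvist 644.95 → $645; Nwosu 15,145.05 → $15,145.

Lindqvist: $645; Halvorsen: $7,990; Nwosu: $15,145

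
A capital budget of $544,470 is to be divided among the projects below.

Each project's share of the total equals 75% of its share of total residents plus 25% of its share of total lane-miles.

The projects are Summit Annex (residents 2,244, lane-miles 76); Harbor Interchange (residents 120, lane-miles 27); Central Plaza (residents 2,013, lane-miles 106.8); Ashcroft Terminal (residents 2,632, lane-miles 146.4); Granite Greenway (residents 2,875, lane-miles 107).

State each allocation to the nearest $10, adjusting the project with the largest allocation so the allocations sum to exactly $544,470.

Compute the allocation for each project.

Summit Annex: $115,040 · Harbor Interchange: $12,890 · Central Plaza: $114,550 · Ashcroft Terminal: $151,770 · Granite Greenway: $150,220

Totals — residents 9,884, lane-miles 463.2.
Blended shares (75% residents + 25% lane-miles): Summit Annex 0.2113; Harbor Interchange 0.0237; Central Plaza 0.2104; Ashcroft Terminal 0.2787; Granite Greenway 0.2759.
Raw shares: Summit Annex 115,043.35; Harbor Interchange 12,892.05; Central Plaza 114,550.69; Ashcroft Terminal 151,761.35; Granite Greenway 150,222.56.
At nearest $10: Summit Annex $115,040; Harbor Interchange $12,890; Central Plaza $114,550; Ashcroft Terminal $151,760; Granite Greenway $150,220. Sum = $544,460.
Difference $544,470 − $544,460 = +$10 applied to largest allocation (Ashcroft Terminal): Ashcroft Terminal becomes $151,770.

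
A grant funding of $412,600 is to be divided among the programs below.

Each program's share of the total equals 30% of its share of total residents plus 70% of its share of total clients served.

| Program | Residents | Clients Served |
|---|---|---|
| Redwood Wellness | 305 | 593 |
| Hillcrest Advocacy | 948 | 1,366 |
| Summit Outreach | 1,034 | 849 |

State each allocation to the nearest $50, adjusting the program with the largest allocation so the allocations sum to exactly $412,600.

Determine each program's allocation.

Residents total 2,287; clients served total 2,808.
Blended shares (30% residents + 70% clients served): Redwood Wellness 0.1878; Hillcrest Advocacy 0.4649; Summit Outreach 0.3473.
Proportional shares: Redwood Wellness 77,501.29; Hillcrest Advocacy 191,810.36; Summit Outreach 143,288.35.
Rounded to nearest $50: Redwood Wellness $77,500; Hillcrest Advocacy $191,800; Summit Outreach $143,300. Sum = $412,600.
No rounding difference to absorb.

Redwood Wellness: $77,500 | Hillcrest Advocacy: $191,800 | Summit Outreach: $143,300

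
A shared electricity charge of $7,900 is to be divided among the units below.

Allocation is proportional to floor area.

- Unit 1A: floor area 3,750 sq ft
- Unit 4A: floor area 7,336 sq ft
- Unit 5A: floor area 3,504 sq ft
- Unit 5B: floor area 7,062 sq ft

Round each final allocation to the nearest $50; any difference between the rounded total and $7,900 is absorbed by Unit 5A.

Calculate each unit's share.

Floor area total: 21,652.
Pro-rata amounts: Unit 1A 3,750/21,652 × $7,900 = 1,368.23; Unit 4A 7,336/21,652 × $7,900 = 2,676.63; Unit 5A 3,504/21,652 × $7,900 = 1,278.48; Unit 5B 7,062/21,652 × $7,900 = 2,576.66.
Rounded to nearest $50: Unit 1A $1,350; Unit 4A $2,700; Unit 5A $1,300; Unit 5B $2,600. Sum = $7,950.
Difference $7,900 − $7,950 = −$50 applied to Unit 5A: Unit 5A becomes $1,250.

Unit 1A: $1,350 · Unit 4A: $2,700 · Unit 5A: $1,250 · Unit 5B: $2,600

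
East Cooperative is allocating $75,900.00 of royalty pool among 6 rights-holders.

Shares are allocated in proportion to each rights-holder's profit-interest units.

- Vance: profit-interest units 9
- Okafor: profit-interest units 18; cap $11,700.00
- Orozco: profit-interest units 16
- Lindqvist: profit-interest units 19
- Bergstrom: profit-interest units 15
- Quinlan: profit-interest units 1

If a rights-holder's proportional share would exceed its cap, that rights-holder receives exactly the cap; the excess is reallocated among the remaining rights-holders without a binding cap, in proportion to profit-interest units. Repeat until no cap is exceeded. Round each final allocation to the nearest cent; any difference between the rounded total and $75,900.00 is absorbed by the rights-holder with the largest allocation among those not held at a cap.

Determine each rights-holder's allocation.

Sum of profit-interest units: 78.
Unconstrained shares: Vance 8,757.6923; Okafor 17,515.3846; Orozco 15,569.2308; Lindqvist 18,488.4615; Bergstrom 14,596.1538; Quinlan 973.0769.
Capped: Okafor ($11,700.00); remaining pool $64,200.00 reallocated over remaining profit-interest units 60.
Shares after redistribution: Vance 9,630.0000 → $9,630.00; Orozco 17,120.0000 → $17,120.00; Lindqvist 20,330.0000 → $20,330.00; Bergstrom 16,050.0000 → $16,050.00; Quinlan 1,070.0000 → $1,070.00.

Vance: $9,630.00 · Okafor: $11,700.00 · Orozco: $17,120.00 · Lindqvist: $20,330.00 · Bergstrom: $16,050.00 · Quinlan: $1,070.00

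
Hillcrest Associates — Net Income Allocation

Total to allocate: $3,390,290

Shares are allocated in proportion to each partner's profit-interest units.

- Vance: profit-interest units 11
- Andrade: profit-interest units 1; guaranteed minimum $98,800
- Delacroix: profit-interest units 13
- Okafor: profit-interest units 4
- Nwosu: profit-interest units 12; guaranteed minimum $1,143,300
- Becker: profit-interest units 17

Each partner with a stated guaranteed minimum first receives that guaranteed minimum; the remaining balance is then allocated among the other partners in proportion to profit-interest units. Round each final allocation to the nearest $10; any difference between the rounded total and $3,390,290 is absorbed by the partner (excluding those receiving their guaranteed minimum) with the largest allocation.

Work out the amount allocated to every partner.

Fund the minimums — Andrade $98,800; Nwosu $1,143,300. Residual $2,148,190.
Residual split over remaining profit-interest units 45: Vance 525,113.11 → $525,110; Delacroix 620,588.22 → $620,590; Okafor 190,950.22 → $190,950; Becker 811,538.44 → $811,540.

Vance: $525,110 | Andrade: $98,800 | Delacroix: $620,590 | Okafor: $190,950 | Nwosu: $1,143,300 | Becker: $811,540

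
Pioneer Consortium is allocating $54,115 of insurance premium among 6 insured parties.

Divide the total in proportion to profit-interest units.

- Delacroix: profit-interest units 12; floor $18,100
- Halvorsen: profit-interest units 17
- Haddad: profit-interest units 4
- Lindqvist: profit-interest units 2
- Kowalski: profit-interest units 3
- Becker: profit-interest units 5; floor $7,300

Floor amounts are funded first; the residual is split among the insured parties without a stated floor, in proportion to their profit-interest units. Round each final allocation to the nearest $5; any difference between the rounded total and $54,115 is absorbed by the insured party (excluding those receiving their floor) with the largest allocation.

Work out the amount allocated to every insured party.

Delacroix: $18,100 | Halvorsen: $18,770 | Haddad: $4,420 | Lindqvist: $2,210 | Kowalski: $3,315 | Becker: $7,300

Minimums first: Delacroix $18,100; Becker $7,300. Residual $28,715.
Residual split over remaining profit-interest units 26: Halvorsen 18,775.19 → $18,775; Haddad 4,417.69 → $4,420; Lindqvist 2,208.85 → $2,210; Kowalski 3,313.27 → $3,315.
Rounding difference −$5 applied to Halvorsen → $18,770.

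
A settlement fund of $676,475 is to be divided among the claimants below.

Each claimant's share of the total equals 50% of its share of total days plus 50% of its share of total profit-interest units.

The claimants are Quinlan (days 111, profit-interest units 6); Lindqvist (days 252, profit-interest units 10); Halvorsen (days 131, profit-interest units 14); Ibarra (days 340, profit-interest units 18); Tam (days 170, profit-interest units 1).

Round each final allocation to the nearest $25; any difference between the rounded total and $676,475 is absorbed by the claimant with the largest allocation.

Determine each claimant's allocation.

Quinlan: $78,800; Lindqvist: $153,925; Halvorsen: $140,775; Ibarra: $238,800; Tam: $64,175

Totals — days 1,004, profit-interest units 49.
Combined weights (50% days + 50% profit-interest units): Quinlan 0.1165; Lindqvist 0.2275; Halvorsen 0.2081; Ibarra 0.3530; Tam 0.0949.
Unrounded shares: Quinlan 78,811.62; Lindqvist 153,924.33; Halvorsen 140,771.87; Ibarra 238,793.09; Tam 64,174.10.
After rounding ($25): Quinlan $78,800; Lindqvist $153,925; Halvorsen $140,775; Ibarra $238,800; Tam $64,175. Sum = $676,475.
No rounding difference to absorb.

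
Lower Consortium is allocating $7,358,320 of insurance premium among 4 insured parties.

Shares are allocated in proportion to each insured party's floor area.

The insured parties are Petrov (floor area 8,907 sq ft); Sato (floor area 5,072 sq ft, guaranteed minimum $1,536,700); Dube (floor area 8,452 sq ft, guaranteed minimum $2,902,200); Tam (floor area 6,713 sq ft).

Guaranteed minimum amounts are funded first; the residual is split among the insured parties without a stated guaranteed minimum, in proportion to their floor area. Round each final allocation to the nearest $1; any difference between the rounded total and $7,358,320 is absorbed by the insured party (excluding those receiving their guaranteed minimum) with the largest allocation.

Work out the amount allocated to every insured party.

Petrov: $1,664,742 · Sato: $1,536,700 · Dube: $2,902,200 · Tam: $1,254,678

Fund the minimums — Sato $1,536,700; Dube $2,902,200. Remaining pool $2,919,420.
Remaining pool split over remaining floor area 15,620: Petrov 1,664,742.25 → $1,664,742; Tam 1,254,677.75 → $1,254,678.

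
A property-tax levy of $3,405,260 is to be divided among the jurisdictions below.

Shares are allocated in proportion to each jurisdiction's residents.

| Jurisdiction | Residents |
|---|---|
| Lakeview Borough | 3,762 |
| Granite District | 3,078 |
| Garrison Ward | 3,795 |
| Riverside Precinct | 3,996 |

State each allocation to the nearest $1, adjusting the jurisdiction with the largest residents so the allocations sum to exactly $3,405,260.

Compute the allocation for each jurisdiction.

Lakeview Borough: $875,578 | Granite District: $716,382 | Garrison Ward: $883,259 | Riverside Precinct: $930,041

Combined residents = 14,631.
Pro-rata amounts: Lakeview Borough 3,762/14,631 × $3,405,260 = 875,578.44; Granite District 3,078/14,631 × $3,405,260 = 716,382.36; Garrison Ward 3,795/14,631 × $3,405,260 = 883,258.95; Riverside Precinct 3,996/14,631 × $3,405,260 = 930,040.25.
After rounding ($1): Lakeview Borough $875,578; Granite District $716,382; Garrison Ward $883,259; Riverside Precinct $930,040. Sum = $3,405,259.
Difference $3,405,260 − $3,405,259 = +$1 applied to largest residents (Riverside Precinct): Riverside Precinct becomes $930,041.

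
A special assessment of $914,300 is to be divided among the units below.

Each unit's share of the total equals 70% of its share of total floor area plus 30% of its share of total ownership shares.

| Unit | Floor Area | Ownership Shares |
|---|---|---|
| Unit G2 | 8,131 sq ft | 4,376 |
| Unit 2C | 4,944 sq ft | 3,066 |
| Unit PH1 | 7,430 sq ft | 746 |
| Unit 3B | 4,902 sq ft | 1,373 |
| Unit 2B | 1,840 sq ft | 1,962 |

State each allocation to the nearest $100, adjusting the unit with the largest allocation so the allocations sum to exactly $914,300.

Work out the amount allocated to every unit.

Totals — floor area 27,247, ownership shares 11,523.
Blended shares (70% floor area + 30% ownership shares): Unit G2 0.3228; Unit 2C 0.2068; Unit PH1 0.2103; Unit 3B 0.1617; Unit 2B 0.0984.
Raw shares: Unit G2 295,155.59; Unit 2C 189,112.70; Unit PH1 192,282.25; Unit 3B 147,826.49; Unit 2B 89,922.97.
Rounded to nearest $100: Unit G2 $295,200; Unit 2C $189,100; Unit PH1 $192,300; Unit 3B $147,800; Unit 2B $89,900. Sum = $914,300.
Rounded total matches; no reconciliation needed.

Unit G2: $295,200 | Unit 2C: $189,100 | Unit PH1: $192,300 | Unit 3B: $147,800 | Unit 2B: $89,900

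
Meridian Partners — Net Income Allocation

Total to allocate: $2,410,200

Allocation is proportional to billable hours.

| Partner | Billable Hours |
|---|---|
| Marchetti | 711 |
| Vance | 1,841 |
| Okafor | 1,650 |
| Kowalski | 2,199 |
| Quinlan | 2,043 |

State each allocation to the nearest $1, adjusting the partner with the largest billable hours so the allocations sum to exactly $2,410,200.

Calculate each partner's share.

Marchetti: $202,943 · Vance: $525,483 · Okafor: $470,965 · Kowalski: $627,668 · Quinlan: $583,141

Total billable hours = 711 + 1,841 + 1,650 + 2,199 + 2,043 = 8,444.
Pro-rata amounts: Marchetti 202,943.18; Vance 525,482.97; Okafor 470,965.18; Kowalski 627,668.14; Quinlan 583,140.53.
At nearest $1: Marchetti $202,943; Vance $525,483; Okafor $470,965; Kowalski $627,668; Quinlan $583,141. Sum = $2,410,200.
No rounding difference to absorb.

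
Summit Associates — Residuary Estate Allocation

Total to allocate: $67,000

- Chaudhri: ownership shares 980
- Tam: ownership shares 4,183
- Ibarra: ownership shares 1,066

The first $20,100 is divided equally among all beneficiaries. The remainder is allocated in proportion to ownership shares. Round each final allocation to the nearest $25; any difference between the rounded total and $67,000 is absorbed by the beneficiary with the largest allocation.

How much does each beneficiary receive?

Chaudhri: $14,075 | Tam: $38,200 | Ibarra: $14,725

Equal tier: $20,100 ÷ 3 = $6,700 apiece.
Remainder $46,900 by ownership shares (total 6,229): Chaudhri 7,378.71 → $7,375; Tam 31,495.06 → $31,500; Ibarra 8,026.23 → $8,025.
Totals: Chaudhri $6,700 + $7,375 = $14,075; Tam $6,700 + $31,500 = $38,200; Ibarra $6,700 + $8,025 = $14,725.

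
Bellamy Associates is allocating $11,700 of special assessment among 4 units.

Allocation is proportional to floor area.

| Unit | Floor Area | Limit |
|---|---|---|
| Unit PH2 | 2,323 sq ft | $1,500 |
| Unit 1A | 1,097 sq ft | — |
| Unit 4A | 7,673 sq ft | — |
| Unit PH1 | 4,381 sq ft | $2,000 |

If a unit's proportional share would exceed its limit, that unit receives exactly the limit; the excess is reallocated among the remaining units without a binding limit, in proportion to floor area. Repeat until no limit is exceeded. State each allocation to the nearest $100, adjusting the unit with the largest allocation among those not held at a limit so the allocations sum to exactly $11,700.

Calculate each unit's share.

Unit PH2: $1,500; Unit 1A: $1,000; Unit 4A: $7,200; Unit PH1: $2,000

Total floor area = 15,474.
Pro-rata shares before constraints: Unit PH2 1,756.44; Unit 1A 829.45; Unit 4A 5,801.61; Unit PH1 3,312.50.
Capped: Unit PH2 ($1,500), Unit PH1 ($2,000); remaining pool $8,200 reallocated over remaining floor area 8,770.
Remaining shares: Unit 1A 1,025.70 → $1,000; Unit 4A 7,174.30 → $7,200.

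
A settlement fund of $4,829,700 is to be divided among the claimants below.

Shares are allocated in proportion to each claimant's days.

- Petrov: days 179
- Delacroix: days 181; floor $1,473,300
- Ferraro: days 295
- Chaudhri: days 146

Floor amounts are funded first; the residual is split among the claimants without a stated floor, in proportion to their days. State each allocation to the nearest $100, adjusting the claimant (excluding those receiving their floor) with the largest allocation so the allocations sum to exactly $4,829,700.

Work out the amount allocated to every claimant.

Petrov: $969,000 | Delacroix: $1,473,300 | Ferraro: $1,597,000 | Chaudhri: $790,400

Fund the minimums — Delacroix $1,473,300. Remaining pool $3,356,400.
Remaining pool split over remaining days 620: Petrov 969,025.16 → $969,000; Ferraro 1,596,996.77 → $1,597,000; Chaudhri 790,378.06 → $790,400.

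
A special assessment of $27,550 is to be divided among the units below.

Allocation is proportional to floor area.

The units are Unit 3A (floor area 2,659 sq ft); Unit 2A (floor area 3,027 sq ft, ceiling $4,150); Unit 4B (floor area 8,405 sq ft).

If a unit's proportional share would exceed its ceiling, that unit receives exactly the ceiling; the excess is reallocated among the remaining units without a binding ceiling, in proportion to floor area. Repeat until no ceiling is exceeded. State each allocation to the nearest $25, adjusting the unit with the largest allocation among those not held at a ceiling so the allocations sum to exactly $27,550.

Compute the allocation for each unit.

Total floor area = 14,091.
Proportional shares (ignoring caps): Unit 3A 5,198.74; Unit 2A 5,918.24; Unit 4B 16,433.02.
Cap binds for Unit 2A ($4,150); remaining pool $23,400 reallocated over remaining floor area 11,064.
Shares after redistribution: Unit 3A 5,623.70 → $5,625; Unit 4B 17,776.30 → $17,775.

Unit 3A: $5,625 | Unit 2A: $4,150 | Unit 4B: $17,775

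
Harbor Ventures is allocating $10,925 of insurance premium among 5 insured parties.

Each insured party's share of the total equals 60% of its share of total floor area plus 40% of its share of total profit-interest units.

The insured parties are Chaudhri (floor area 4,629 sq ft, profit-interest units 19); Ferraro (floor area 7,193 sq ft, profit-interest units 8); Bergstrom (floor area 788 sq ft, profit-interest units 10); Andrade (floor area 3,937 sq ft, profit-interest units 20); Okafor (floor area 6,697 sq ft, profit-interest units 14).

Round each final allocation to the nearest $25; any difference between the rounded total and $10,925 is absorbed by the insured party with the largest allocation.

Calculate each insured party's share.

Chaudhri: $2,475 · Ferraro: $2,525 · Bergstrom: $850 · Andrade: $2,350 · Okafor: $2,725

Floor area total 23,244; profit-interest units total 71.
Combined weights (60% floor area + 40% profit-interest units): Chaudhri 0.2265; Ferraro 0.2307; Bergstrom 0.0767; Andrade 0.2143; Okafor 0.2517.
Pro-rata amounts: Chaudhri 2,474.85; Ferraro 2,520.88; Bergstrom 837.72; Andrade 2,341.25; Okafor 2,750.30.
After rounding ($25): Chaudhri $2,475; Ferraro $2,525; Bergstrom $850; Andrade $2,350; Okafor $2,750. Sum = $10,950.
Difference $10,925 − $10,950 = −$25 applied to largest allocation (Okafor): Okafor becomes $2,725.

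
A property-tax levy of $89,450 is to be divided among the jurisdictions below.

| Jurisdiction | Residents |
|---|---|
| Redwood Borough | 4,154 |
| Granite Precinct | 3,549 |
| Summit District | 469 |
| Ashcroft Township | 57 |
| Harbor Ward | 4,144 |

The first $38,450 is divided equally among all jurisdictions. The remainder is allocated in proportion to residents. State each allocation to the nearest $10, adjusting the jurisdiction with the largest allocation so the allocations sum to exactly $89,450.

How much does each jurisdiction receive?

Redwood Borough: $24,820 · Granite Precinct: $22,320 · Summit District: $9,620 · Ashcroft Township: $7,920 · Harbor Ward: $24,770

$38,450 shared equally gives $7,690 per jurisdiction.
Remainder $51,000 by residents (total 12,373): Redwood Borough 17,122.28 → $17,120; Granite Precinct 14,628.55 → $14,630; Summit District 1,933.16 → $1,930; Ashcroft Township 234.95 → $230; Harbor Ward 17,081.06 → $17,080.
Rounding difference +$10 on remainder applied to Redwood Borough.
Totals: Redwood Borough $7,690 + $17,130 = $24,820; Granite Precinct $7,690 + $14,630 = $22,320; Summit District $7,690 + $1,930 = $9,620; Ashcroft Township $7,690 + $230 = $7,920; Harbor Ward $7,690 + $17,080 = $24,770.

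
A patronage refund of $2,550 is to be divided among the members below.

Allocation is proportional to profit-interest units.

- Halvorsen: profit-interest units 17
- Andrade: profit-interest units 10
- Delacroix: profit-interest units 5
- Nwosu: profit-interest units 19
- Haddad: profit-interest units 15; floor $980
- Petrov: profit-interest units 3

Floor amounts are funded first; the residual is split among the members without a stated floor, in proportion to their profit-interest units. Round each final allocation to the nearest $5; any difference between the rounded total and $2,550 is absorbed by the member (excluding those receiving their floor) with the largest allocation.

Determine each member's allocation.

Minimums first: Haddad $980. Balance $1,570.
Balance split over remaining profit-interest units 54: Halvorsen 494.26 → $495; Andrade 290.74 → $290; Delacroix 145.37 → $145; Nwosu 552.41 → $550; Petrov 87.22 → $85.
Rounding difference +$5 applied to Nwosu → $555.

Halvorsen: $495; Andrade: $290; Delacroix: $145; Nwosu: $555; Haddad: $980; Petrov: $85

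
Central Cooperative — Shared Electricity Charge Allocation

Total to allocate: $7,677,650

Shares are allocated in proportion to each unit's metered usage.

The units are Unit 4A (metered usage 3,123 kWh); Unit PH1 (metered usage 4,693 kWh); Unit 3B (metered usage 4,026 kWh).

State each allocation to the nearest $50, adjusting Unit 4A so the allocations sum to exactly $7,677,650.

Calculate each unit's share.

Unit 4A: $2,024,800 | Unit PH1: $3,042,650 | Unit 3B: $2,610,200

Sum of metered usage: 11,842.
Proportional shares: Unit 4A 3,123/11,842 × $7,677,650 = 2,024,767.86; Unit PH1 4,693/11,842 × $7,677,650 = 3,042,662.68; Unit 3B 4,026/11,842 × $7,677,650 = 2,610,219.46.
At nearest $50: Unit 4A $2,024,750; Unit PH1 $3,042,650; Unit 3B $2,610,200. Sum = $7,677,600.
Difference $7,677,650 − $7,677,600 = +$50 applied to Unit 4A: Unit 4A becomes $2,024,800.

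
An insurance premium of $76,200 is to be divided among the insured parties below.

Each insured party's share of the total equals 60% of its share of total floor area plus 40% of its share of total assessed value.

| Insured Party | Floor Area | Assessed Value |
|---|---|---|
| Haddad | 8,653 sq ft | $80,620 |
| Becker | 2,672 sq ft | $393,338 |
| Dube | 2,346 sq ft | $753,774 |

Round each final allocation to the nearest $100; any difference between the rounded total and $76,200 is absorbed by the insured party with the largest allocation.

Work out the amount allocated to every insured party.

Haddad: $30,900 · Becker: $18,700 · Dube: $26,600

Totals — floor area 13,671, assessed value 1,227,732.
Combined weights (60% floor area + 40% assessed value): Haddad 0.4060; Becker 0.2454; Dube 0.3485.
Unrounded shares: Haddad 30,939.77; Becker 18,701.10; Dube 26,559.13.
Rounded to nearest $100: Haddad $30,900; Becker $18,700; Dube $26,600. Sum = $76,200.
No rounding difference to absorb.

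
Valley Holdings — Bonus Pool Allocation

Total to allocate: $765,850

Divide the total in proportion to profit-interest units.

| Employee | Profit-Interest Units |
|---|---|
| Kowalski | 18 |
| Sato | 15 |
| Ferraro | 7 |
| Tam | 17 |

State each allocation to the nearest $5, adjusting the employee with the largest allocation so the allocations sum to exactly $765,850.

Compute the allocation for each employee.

Total profit-interest units = 57.
Raw shares: Kowalski 18/57 × $765,850 = 241,847.37; Sato 15/57 × $765,850 = 201,539.47; Ferraro 7/57 × $765,850 = 94,051.75; Tam 17/57 × $765,850 = 228,411.40.
At nearest $5: Kowalski $241,845; Sato $201,540; Ferraro $94,050; Tam $228,410. Sum = $765,845.
Difference $765,850 − $765,845 = +$5 applied to largest allocation (Kowalski): Kowalski becomes $241,850.

Kowalski: $241,850 | Sato: $201,540 | Ferraro: $94,050 | Tam: $228,410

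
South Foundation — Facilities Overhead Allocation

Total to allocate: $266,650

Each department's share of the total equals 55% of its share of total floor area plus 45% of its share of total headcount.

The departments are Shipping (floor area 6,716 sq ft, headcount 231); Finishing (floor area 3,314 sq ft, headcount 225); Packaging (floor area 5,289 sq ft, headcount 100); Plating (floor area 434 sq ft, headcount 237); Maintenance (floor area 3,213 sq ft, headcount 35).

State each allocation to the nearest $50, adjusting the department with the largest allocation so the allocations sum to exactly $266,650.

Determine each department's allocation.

Floor area total 18,966; headcount total 828.
Composite weights (55% floor area + 45% headcount): Shipping 0.3203; Finishing 0.2184; Packaging 0.2077; Plating 0.1414; Maintenance 0.1122.
Unrounded shares: Shipping 85,408.67; Finishing 58,232.67; Packaging 55,389.85; Plating 37,701.65; Maintenance 29,917.16.
At nearest $50: Shipping $85,400; Finishing $58,250; Packaging $55,400; Plating $37,700; Maintenance $29,900. Sum = $266,650.
Rounded total matches; no reconciliation needed.

Shipping: $85,400 · Finishing: $58,250 · Packaging: $55,400 · Plating: $37,700 · Maintenance: $29,900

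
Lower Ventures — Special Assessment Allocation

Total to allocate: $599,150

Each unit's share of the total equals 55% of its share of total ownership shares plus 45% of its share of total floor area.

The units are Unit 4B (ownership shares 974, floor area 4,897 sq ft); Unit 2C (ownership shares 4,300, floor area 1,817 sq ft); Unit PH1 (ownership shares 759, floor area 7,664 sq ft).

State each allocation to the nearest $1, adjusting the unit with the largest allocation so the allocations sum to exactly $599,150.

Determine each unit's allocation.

Totals — ownership shares 6,033, floor area 14,378.
Combined weights (55% ownership shares + 45% floor area): Unit 4B 0.2421; Unit 2C 0.4489; Unit PH1 0.3091.
Raw shares: Unit 4B 145,030.47; Unit 2C 268,945.70; Unit PH1 185,173.83.
At nearest $1: Unit 4B $145,030; Unit 2C $268,946; Unit PH1 $185,174. Sum = $599,150.
Rounded total matches; no reconciliation needed.

Unit 4B: $145,030 | Unit 2C: $268,946 | Unit PH1: $185,174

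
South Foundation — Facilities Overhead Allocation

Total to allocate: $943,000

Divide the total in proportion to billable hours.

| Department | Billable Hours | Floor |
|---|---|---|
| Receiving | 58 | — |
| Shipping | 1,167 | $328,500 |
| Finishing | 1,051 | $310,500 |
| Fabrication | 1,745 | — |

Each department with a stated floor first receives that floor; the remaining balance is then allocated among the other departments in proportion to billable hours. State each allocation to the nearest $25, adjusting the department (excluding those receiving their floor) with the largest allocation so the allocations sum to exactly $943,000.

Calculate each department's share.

Fund the minimums — Shipping $328,500; Finishing $310,500. Balance $304,000.
Balance split over remaining billable hours 1,803: Receiving 9,779.26 → $9,775; Fabrication 294,220.74 → $294,225.

Receiving: $9,775 | Shipping: $328,500 | Finishing: $310,500 | Fabrication: $294,225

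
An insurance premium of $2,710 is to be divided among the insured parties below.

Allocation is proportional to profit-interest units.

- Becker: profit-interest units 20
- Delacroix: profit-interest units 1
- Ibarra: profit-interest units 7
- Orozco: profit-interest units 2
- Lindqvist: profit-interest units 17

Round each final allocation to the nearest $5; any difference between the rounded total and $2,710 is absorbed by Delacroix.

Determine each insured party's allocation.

Becker: $1,155; Delacroix: $55; Ibarra: $405; Orozco: $115; Lindqvist: $980

Profit-interest units total: 47.
Proportional shares: Becker 20/47 × $2,710 = 1,153.19; Delacroix 1/47 × $2,710 = 57.66; Ibarra 7/47 × $2,710 = 403.62; Orozco 2/47 × $2,710 = 115.32; Lindqvist 17/47 × $2,710 = 980.21.
At nearest $5: Becker $1,155; Delacroix $60; Ibarra $405; Orozco $115; Lindqvist $980. Sum = $2,715.
Difference $2,710 − $2,715 = −$5 applied to Delacroix: Delacroix becomes $55.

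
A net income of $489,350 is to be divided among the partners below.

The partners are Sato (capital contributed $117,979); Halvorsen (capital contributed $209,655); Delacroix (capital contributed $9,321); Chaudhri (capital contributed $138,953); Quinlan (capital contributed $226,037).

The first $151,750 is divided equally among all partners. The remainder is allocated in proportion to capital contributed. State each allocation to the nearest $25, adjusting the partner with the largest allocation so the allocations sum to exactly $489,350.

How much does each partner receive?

Sato: $87,100; Halvorsen: $131,175; Delacroix: $34,825; Chaudhri: $97,175; Quinlan: $139,075

First tranche $151,750 split equally: $30,350 each.
Remainder $337,600 by capital contributed (total 701,945): Sato 56,741.92 → $56,750; Halvorsen 100,833.44 → $100,825; Delacroix 4,482.93 → $4,475; Chaudhri 66,829.36 → $66,825; Quinlan 108,712.35 → $108,700.
Rounding difference +$25 on remainder applied to Quinlan.
Totals: Sato $30,350 + $56,750 = $87,100; Halvorsen $30,350 + $100,825 = $131,175; Delacroix $30,350 + $4,475 = $34,825; Chaudhri $30,350 + $66,825 = $97,175; Quinlan $30,350 + $108,725 = $139,075.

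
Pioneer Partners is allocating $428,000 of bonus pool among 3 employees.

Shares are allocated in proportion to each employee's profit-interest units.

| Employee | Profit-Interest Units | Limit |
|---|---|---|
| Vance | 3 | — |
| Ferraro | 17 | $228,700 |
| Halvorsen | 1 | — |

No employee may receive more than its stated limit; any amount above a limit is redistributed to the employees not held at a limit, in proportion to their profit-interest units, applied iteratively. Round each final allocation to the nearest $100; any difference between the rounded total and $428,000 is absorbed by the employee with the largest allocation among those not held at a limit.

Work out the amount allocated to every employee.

Sum of profit-interest units: 21.
Proportional shares (ignoring caps): Vance 61,142.86; Ferraro 346,476.19; Halvorsen 20,380.95.
Cap binds for Ferraro ($228,700); balance $199,300 reallocated over remaining profit-interest units 4.
Shares after redistribution: Vance 149,475.00 → $149,500; Halvorsen 49,825.00 → $49,800.

Vance: $149,500 · Ferraro: $228,700 · Halvorsen: $49,800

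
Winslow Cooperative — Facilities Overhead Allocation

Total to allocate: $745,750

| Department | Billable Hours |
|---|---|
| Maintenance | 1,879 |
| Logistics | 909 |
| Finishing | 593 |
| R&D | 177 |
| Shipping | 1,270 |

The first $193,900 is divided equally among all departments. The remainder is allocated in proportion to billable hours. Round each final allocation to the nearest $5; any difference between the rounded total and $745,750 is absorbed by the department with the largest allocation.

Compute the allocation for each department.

Maintenance: $253,555; Logistics: $142,680; Finishing: $106,560; R&D: $59,010; Shipping: $183,945

Equal tier: $193,900 ÷ 5 = $38,780 apiece.
Remainder $551,850 by billable hours (total 4,828): Maintenance 214,773.44 → $214,775; Logistics 103,900.51 → $103,900; Finishing 67,781.08 → $67,780; R&D 20,231.45 → $20,230; Shipping 145,163.53 → $145,165.
Totals: Maintenance $38,780 + $214,775 = $253,555; Logistics $38,780 + $103,900 = $142,680; Finishing $38,780 + $67,780 = $106,560; R&D $38,780 + $20,230 = $59,010; Shipping $38,780 + $145,165 = $183,945.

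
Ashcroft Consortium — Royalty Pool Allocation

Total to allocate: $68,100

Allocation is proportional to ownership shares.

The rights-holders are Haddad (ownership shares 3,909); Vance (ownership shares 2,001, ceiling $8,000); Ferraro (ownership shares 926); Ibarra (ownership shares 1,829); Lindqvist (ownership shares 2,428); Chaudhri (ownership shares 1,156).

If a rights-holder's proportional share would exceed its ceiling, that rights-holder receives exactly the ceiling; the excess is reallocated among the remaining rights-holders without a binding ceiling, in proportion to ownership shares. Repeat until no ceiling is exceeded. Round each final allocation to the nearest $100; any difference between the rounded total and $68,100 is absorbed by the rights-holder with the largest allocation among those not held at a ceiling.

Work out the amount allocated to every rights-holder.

Total ownership shares = 12,249.
Unconstrained shares: Haddad 21,732.62; Vance 11,124.83; Ferraro 5,148.22; Ibarra 10,168.58; Lindqvist 13,498.80; Chaudhri 6,426.94.
Held at cap: Vance ($8,000); balance $60,100 reallocated over remaining ownership shares 10,248.
Remaining shares: Haddad 22,924.56 → $22,900; Ferraro 5,430.58 → $5,400; Ibarra 10,726.28 → $10,700; Lindqvist 14,239.15 → $14,200; Chaudhri 6,779.43 → $6,800.
Rounding difference +$100 applied to Haddad → $23,000.

Haddad: $23,000 · Vance: $8,000 · Ferraro: $5,400 · Ibarra: $10,700 · Lindqvist: $14,200 · Chaudhri: $6,800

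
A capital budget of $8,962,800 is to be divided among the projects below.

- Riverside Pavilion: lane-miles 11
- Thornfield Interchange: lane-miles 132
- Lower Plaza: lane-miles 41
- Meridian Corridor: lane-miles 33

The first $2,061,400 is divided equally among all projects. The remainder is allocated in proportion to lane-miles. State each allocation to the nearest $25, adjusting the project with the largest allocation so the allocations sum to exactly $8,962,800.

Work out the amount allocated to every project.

Equal tier: $2,061,400 ÷ 4 = $515,350 apiece.
Remainder $6,901,400 by lane-miles (total 217): Riverside Pavilion 349,840.55 → $349,850; Thornfield Interchange 4,198,086.64 → $4,198,075; Lower Plaza 1,303,951.15 → $1,303,950; Meridian Corridor 1,049,521.66 → $1,049,525.
Totals: Riverside Pavilion $515,350 + $349,850 = $865,200; Thornfield Interchange $515,350 + $4,198,075 = $4,713,425; Lower Plaza $515,350 + $1,303,950 = $1,819,300; Meridian Corridor $515,350 + $1,049,525 = $1,564,875.

Riverside Pavilion: $865,200 | Thornfield Interchange: $4,713,425 | Lower Plaza: $1,819,300 | Meridian Corridor: $1,564,875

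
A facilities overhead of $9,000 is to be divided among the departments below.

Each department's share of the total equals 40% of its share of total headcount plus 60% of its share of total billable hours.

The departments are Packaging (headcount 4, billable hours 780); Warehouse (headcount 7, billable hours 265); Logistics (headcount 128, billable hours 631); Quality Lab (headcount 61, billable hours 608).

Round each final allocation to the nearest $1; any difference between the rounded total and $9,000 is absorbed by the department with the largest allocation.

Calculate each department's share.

Packaging: $1,916 · Warehouse: $753 · Logistics: $3,796 · Quality Lab: $2,535

Totals — headcount 200, billable hours 2,284.
Combined weights (40% headcount + 60% billable hours): Packaging 0.2129; Warehouse 0.0836; Logistics 0.4218; Quality Lab 0.2817.
Raw shares: Packaging 1,916.13; Warehouse 752.53; Logistics 3,795.86; Quality Lab 2,535.48.
Rounded to nearest $1: Packaging $1,916; Warehouse $753; Logistics $3,796; Quality Lab $2,535. Sum = $9,000.
Sum already equals the total — no adjustment.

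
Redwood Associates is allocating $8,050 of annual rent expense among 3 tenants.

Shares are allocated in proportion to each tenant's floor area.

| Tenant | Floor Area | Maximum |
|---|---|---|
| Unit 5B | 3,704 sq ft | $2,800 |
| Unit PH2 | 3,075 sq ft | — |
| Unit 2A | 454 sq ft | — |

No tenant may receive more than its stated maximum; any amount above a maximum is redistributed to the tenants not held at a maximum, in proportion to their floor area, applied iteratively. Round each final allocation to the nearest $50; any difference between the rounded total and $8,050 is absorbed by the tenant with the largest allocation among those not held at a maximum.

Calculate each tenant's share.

Total floor area = 7,233.
Unconstrained shares: Unit 5B 4,122.38; Unit PH2 3,422.34; Unit 2A 505.28.
Capped: Unit 5B ($2,800); balance $5,250 reallocated over remaining floor area 3,529.
Shares after redistribution: Unit PH2 4,574.60 → $4,550; Unit 2A 675.40 → $700.

Unit 5B: $2,800; Unit PH2: $4,550; Unit 2A: $700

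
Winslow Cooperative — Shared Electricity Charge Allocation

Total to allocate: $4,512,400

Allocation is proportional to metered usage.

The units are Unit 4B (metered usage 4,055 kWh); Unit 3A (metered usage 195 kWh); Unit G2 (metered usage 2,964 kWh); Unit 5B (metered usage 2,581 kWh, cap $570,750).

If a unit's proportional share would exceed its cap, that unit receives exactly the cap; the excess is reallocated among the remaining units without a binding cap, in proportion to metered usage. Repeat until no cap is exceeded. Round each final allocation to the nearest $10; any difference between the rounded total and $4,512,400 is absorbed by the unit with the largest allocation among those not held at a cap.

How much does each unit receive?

Combined metered usage = 9,795.
Proportional shares (ignoring caps): Unit 4B 1,868,073.71; Unit 3A 89,833.38; Unit G2 1,365,467.44; Unit 5B 1,189,025.46.
Capped: Unit 5B ($570,750); balance $3,941,650 reallocated over remaining metered usage 7,214.
Remaining shares: Unit 4B 2,215,607.26 → $2,215,610; Unit 3A 106,545.85 → $106,550; Unit G2 1,619,496.89 → $1,619,500.
Rounding difference −$10 applied to Unit 4B → $2,215,600.

Unit 4B: $2,215,600 · Unit 3A: $106,550 · Unit G2: $1,619,500 · Unit 5B: $570,750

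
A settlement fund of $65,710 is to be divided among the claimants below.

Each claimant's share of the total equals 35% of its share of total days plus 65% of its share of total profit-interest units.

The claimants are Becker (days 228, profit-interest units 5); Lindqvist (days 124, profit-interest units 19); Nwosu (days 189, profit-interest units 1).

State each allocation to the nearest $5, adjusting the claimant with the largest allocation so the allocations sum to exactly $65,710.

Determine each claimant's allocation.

Totals — days 541, profit-interest units 25.
Composite weights (35% days + 65% profit-interest units): Becker 0.2775; Lindqvist 0.5742; Nwosu 0.1483.
Pro-rata amounts: Becker 18,234.83; Lindqvist 37,732.12; Nwosu 9,743.06.
At nearest $5: Becker $18,235; Lindqvist $37,730; Nwosu $9,745. Sum = $65,710.
Rounded total matches; no reconciliation needed.

Becker: $18,235; Lindqvist: $37,730; Nwosu: $9,745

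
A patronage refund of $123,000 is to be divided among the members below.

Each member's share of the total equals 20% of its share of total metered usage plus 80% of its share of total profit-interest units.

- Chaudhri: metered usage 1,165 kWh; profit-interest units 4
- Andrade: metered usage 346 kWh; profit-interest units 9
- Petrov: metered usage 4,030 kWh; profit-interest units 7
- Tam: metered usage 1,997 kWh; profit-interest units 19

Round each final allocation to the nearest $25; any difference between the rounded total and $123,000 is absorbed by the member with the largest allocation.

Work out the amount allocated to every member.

Metered usage total 7,538; profit-interest units total 39.
Composite weights (20% metered usage + 80% profit-interest units): Chaudhri 0.1130; Andrade 0.1938; Petrov 0.2505; Tam 0.4427.
Unrounded shares: Chaudhri 13,894.24; Andrade 23,836.85; Petrov 30,813.30; Tam 54,455.60.
After rounding ($25): Chaudhri $13,900; Andrade $23,825; Petrov $30,825; Tam $54,450. Sum = $123,000.
No rounding difference to absorb.

Chaudhri: $13,900 | Andrade: $23,825 | Petrov: $30,825 | Tam: $54,450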